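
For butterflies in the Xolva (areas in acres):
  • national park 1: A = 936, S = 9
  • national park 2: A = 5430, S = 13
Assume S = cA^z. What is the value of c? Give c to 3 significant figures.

z = ln(S₂/S₁) / ln(A₂/A₁) = ln(13/9) / ln(5430/936) = 0.3677 / 1.7581 = 0.2092
c = S₁ / A₁^z = 9 / 936^0.2092 = 9 / 4.183 = 2.152

2.15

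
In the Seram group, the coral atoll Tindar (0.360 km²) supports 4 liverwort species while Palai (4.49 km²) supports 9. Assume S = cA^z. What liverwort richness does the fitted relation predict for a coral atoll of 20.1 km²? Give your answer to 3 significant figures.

14.6

z = ln(9/4) / ln(4.49/0.36) = 0.8109 / 2.5235 = 0.3214
c = 4 / 0.36^0.3214 = 4 / 0.7201 = 5.554
S₃ = 5.554 × 20.1^0.3214 = 5.554 × 2.623 ≈ 14.57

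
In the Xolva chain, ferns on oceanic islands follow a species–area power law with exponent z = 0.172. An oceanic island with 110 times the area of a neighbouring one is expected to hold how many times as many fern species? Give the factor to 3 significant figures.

S₂/S₁ = (A₂/A₁)^z = 110^0.172
ln(S₂/S₁) = 0.172 × ln 110 = 0.172 × 4.7005 = 0.8085
S₂/S₁ = e^0.8085 ≈ 2.244

2.24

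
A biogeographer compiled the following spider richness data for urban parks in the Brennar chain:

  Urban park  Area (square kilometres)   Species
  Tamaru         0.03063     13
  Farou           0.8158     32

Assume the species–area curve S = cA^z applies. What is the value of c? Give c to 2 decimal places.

33.84

z = ln(S₂/S₁) / ln(A₂/A₁) = ln(32/13) / ln(0.8158/0.03063) = 0.9008 / 3.2822 = 0.2744
c = S₁ / A₁^z = 13 / 0.03063^0.2744 = 13 / 0.3842 = 33.84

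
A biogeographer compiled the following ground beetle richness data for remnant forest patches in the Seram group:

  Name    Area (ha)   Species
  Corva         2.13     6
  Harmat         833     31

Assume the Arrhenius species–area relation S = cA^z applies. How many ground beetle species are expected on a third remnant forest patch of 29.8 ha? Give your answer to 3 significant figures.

12.4

z = ln(31/6) / ln(833/2.13) = 1.6422 / 5.9689 = 0.2751
c = 6 / 2.13^0.2751 = 6 / 1.231 = 4.873
S₃ = 4.873 × 29.8^0.2751 = 4.873 × 2.544 ≈ 12.4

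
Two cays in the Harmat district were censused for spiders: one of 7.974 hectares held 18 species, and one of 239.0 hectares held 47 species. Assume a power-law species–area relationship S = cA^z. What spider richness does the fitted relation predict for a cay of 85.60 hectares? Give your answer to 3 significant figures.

35.2

z = ln(47/18) / ln(239/7.974) = 0.9598 / 3.4003 = 0.2823
c = 18 / 7.974^0.2823 = 18 / 1.797 = 10.02
S₃ = 10.02 × 85.6^0.2823 = 10.02 × 3.511 ≈ 35.17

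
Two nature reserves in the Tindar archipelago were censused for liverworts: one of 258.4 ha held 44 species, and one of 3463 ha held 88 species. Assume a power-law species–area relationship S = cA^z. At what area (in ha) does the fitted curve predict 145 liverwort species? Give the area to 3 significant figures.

z = ln(88/44) / ln(3463/258.4) = 0.6931 / 2.5954 = 0.2671
c = 44 / 258.4^0.2671 = 44 / 4.408 = 9.982
A = (145/9.982)^(1/0.2671) ⇒ ln A = ln(14.53)/0.2671 = 10.0198
A = e^10.0198 ≈ 22467 ha

22500 ha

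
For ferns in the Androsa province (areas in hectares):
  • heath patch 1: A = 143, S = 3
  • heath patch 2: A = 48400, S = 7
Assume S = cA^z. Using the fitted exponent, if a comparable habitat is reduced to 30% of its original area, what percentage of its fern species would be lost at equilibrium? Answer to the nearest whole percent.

z = ln(7/3) / ln(48400/143) = 0.8473 / 5.8244 = 0.1455
S_new/S_old = (A_new/A_old)^z = 0.3^0.1455 = exp(0.1455 × -1.2040) = 0.8393
Fraction lost = 1 − 0.8393 = 0.1607

16%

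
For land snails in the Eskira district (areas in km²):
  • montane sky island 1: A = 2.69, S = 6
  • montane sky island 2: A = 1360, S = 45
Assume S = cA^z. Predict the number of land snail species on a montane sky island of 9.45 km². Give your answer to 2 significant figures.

9.0

z = ln(45/6) / ln(1360/2.69) = 2.0149 / 6.2257 = 0.3236
c = 6 / 2.69^0.3236 = 6 / 1.377 = 4.356
S₃ = 4.356 × 9.45^0.3236 = 4.356 × 2.069 ≈ 9.011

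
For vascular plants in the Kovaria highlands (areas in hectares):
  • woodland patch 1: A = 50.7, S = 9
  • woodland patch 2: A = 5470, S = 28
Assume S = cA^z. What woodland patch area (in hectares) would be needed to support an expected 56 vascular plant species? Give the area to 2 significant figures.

z = ln(28/9) / ln(5470/50.7) = 1.1350 / 4.6811 = 0.2425
c = 9 / 50.7^0.2425 = 9 / 2.591 = 3.474
A = (56/3.474)^(1/0.2425) ⇒ ln A = ln(16.12)/0.2425 = 11.4658
A = e^11.4658 ≈ 95401 hectares

95000 hectares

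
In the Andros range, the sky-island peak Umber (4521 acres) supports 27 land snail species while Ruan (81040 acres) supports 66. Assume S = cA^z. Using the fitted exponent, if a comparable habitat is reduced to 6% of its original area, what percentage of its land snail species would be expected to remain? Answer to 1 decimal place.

z = ln(66/27) / ln(81040/4521) = 0.8938 / 2.8862 = 0.3097
S_new/S_old = (A_new/A_old)^z = 0.06^0.3097 = exp(0.3097 × -2.8134) = 0.4184

41.8%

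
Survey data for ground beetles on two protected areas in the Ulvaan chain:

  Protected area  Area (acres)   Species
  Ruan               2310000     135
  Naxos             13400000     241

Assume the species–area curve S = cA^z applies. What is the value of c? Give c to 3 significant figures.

z = ln(S₂/S₁) / ln(A₂/A₁) = ln(241/135) / ln(13400000/2310000) = 0.5795 / 1.7580 = 0.3296
c = S₁ / A₁^z = 135 / 2310000^0.3296 = 135 / 125.2 = 1.078

1.08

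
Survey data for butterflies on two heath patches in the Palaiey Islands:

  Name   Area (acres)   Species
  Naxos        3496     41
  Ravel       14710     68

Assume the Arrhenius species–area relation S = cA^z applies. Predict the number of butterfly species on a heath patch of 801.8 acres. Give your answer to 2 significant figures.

z = ln(68/41) / ln(14710/3496) = 0.5059 / 1.4369 = 0.3521
c = 41 / 3496^0.3521 = 41 / 17.69 = 2.318
S₃ = 2.318 × 801.8^0.3521 = 2.318 × 10.53 ≈ 24.41

24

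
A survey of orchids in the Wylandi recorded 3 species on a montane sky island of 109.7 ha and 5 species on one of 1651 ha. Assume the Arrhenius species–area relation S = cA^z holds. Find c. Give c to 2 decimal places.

z = ln(S₂/S₁) / ln(A₂/A₁) = ln(5/3) / ln(1651/109.7) = 0.5108 / 2.7114 = 0.1884
c = S₁ / A₁^z = 3 / 109.7^0.1884 = 3 / 2.423 = 1.238

1.24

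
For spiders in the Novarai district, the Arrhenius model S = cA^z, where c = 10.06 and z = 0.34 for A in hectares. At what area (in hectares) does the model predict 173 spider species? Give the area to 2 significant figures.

173 = 10.06 × A^0.34  ⇒  A^0.34 = 173/10.06 = 17.2
ln A = ln(17.2) / 0.34 = 2.8447 / 0.34 = 8.3668
A = e^8.3668 ≈ 4302 hectares

4300 hectares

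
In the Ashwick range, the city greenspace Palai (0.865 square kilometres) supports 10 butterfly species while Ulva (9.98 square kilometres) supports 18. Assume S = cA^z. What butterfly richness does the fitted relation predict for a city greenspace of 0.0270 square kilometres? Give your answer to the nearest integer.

z = ln(18/10) / ln(9.98/0.865) = 0.5878 / 2.4456 = 0.2403
c = 10 / 0.865^0.2403 = 10 / 0.9657 = 10.35
S₃ = 10.35 × 0.027^0.2403 = 10.35 × 0.4197 ≈ 4.346

4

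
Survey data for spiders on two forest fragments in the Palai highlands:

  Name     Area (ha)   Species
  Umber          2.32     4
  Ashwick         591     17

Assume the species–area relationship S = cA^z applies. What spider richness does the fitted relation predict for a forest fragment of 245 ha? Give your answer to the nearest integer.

14

z = ln(17/4) / ln(591/2.32) = 1.4469 / 5.5402 = 0.2612
c = 4 / 2.32^0.2612 = 4 / 1.246 = 3.211
S₃ = 3.211 × 245^0.2612 = 3.211 × 4.207 ≈ 13.51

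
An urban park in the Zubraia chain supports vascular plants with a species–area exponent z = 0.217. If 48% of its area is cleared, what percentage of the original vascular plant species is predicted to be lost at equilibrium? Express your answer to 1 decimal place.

13.2%

S_new/S_old = (A_new/A_old)^z = 0.52^0.217
= exp(0.217 × ln 0.52) = exp(0.217 × -0.6539) = exp(-0.1419) ≈ 0.8677
Fraction lost = 1 − 0.8677 = 0.1323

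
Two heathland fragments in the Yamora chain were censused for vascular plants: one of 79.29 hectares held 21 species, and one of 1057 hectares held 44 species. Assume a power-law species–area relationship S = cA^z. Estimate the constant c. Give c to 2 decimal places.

6.02

z = ln(S₂/S₁) / ln(A₂/A₁) = ln(44/21) / ln(1057/79.29) = 0.7397 / 2.5901 = 0.2856
c = S₁ / A₁^z = 21 / 79.29^0.2856 = 21 / 3.486 = 6.023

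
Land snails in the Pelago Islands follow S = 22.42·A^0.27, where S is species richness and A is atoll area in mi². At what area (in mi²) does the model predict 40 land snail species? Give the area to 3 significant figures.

40 = 22.42 × A^0.27  ⇒  A^0.27 = 40/22.42 = 1.784
ln A = ln(1.784) / 0.27 = 0.5789 / 0.27 = 2.1442
A = e^2.1442 ≈ 8.535 mi²

8.53 mi²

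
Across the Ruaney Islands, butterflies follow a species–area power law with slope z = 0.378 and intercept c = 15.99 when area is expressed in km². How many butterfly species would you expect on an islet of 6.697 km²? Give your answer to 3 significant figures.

S = 15.99 × 6.697^0.378
ln S = ln 15.99 + 0.378 × ln 6.697 = 2.7720 + 0.378 × 1.9017 = 3.4908
S = e^3.4908 ≈ 32.81

32.8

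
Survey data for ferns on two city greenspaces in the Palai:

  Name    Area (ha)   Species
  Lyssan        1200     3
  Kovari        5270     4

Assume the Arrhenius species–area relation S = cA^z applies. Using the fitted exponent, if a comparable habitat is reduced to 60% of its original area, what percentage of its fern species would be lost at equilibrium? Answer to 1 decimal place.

z = ln(4/3) / ln(5270/1200) = 0.2877 / 1.4797 = 0.1944
S_new/S_old = (A_new/A_old)^z = 0.6^0.1944 = exp(0.1944 × -0.5108) = 0.9055
Fraction lost = 1 − 0.9055 = 0.09454

9.5%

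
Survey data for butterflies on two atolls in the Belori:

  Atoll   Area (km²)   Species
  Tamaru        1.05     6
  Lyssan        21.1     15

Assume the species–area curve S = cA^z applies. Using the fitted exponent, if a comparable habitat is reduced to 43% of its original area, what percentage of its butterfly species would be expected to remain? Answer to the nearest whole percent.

z = ln(15/6) / ln(21.1/1.05) = 0.9163 / 3.0005 = 0.3054
S_new/S_old = (A_new/A_old)^z = 0.43^0.3054 = exp(0.3054 × -0.8440) = 0.7728

77%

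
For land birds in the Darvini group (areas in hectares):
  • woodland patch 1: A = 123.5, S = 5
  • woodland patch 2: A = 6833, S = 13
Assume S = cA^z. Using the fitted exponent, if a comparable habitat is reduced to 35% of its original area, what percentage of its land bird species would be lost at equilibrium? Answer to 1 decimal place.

22.1%

z = ln(13/5) / ln(6833/123.5) = 0.9555 / 4.0133 = 0.2381
S_new/S_old = (A_new/A_old)^z = 0.35^0.2381 = exp(0.2381 × -1.0498) = 0.7788
Fraction lost = 1 − 0.7788 = 0.2212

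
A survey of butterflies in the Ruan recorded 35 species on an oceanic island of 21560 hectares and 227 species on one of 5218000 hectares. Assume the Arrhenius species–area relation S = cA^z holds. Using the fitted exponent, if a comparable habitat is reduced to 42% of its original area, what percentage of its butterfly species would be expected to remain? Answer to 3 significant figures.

74.4%

z = ln(227/35) / ln(5218000/21560) = 1.8696 / 5.4890 = 0.3406
S_new/S_old = (A_new/A_old)^z = 0.42^0.3406 = exp(0.3406 × -0.8675) = 0.7442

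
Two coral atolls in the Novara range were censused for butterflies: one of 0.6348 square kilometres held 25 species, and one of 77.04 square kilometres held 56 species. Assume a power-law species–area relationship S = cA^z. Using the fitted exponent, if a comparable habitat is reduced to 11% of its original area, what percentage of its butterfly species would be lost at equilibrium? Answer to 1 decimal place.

31.0%

z = ln(56/25) / ln(77.04/0.6348) = 0.8065 / 4.7988 = 0.1681
S_new/S_old = (A_new/A_old)^z = 0.11^0.1681 = exp(0.1681 × -2.2073) = 0.6901
Fraction lost = 1 − 0.6901 = 0.3099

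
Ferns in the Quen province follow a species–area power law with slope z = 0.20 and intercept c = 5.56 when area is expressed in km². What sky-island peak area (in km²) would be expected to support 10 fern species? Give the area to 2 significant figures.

19 km²

10 = 5.56 × A^0.2  ⇒  A^0.2 = 10/5.56 = 1.799
ln A = ln(1.799) / 0.2 = 0.5870 / 0.2 = 2.9349
A = e^2.9349 ≈ 18.82 km²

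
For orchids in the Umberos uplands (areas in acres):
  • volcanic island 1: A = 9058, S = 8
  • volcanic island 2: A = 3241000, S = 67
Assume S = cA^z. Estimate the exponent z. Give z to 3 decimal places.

Taking logs: ln S = ln c + z ln A, so z = (ln S₂ − ln S₁)/(ln A₂ − ln A₁).
z = ln(67/8) / ln(3241000/9058) = ln(8.375) / ln(357.8) = 2.1253 / 5.8800 = 0.3614

0.361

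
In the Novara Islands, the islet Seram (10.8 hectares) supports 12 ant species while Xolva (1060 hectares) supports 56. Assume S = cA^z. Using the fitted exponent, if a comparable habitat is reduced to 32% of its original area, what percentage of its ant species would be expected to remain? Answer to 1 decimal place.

68.2%

z = ln(56/12) / ln(1060/10.8) = 1.5404 / 4.5865 = 0.3359
S_new/S_old = (A_new/A_old)^z = 0.32^0.3359 = exp(0.3359 × -1.1394) = 0.682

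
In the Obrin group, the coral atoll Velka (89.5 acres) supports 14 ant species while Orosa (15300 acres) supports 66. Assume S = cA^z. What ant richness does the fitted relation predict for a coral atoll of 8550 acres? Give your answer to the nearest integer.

55

z = ln(66/14) / ln(15300/89.5) = 1.5506 / 5.1414 = 0.3016
c = 14 / 89.5^0.3016 = 14 / 3.878 = 3.61
S₃ = 3.61 × 8550^0.3016 = 3.61 × 15.34 ≈ 55.38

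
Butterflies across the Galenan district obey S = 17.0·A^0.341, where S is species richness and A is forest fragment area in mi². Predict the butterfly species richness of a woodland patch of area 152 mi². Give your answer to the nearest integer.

S = 17 × 152^0.341
ln S = ln 17 + 0.341 × ln 152 = 2.8332 + 0.341 × 5.0239 = 4.5464
S = e^4.5464 ≈ 94.29

94 species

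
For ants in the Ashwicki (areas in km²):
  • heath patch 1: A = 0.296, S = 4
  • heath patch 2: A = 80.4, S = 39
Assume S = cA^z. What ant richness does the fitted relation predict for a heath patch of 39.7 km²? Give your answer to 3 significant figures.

29.3

z = ln(39/4) / ln(80.4/0.296) = 2.2773 / 5.6044 = 0.4063
c = 4 / 0.296^0.4063 = 4 / 0.6098 = 6.56
S₃ = 6.56 × 39.7^0.4063 = 6.56 × 4.463 ≈ 29.28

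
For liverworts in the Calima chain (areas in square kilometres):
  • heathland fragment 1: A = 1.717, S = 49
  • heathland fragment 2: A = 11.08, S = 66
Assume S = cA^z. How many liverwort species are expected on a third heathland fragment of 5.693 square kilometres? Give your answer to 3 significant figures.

59.3

z = ln(66/49) / ln(11.08/1.717) = 0.2978 / 1.8646 = 0.1597
c = 49 / 1.717^0.1597 = 49 / 1.09 = 44.95
S₃ = 44.95 × 5.693^0.1597 = 44.95 × 1.32 ≈ 59.34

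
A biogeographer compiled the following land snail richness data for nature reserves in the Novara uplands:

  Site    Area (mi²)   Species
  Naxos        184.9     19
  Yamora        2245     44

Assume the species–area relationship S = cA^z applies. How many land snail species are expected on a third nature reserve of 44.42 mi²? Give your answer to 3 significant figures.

11.8

z = ln(44/19) / ln(2245/184.9) = 0.8398 / 2.4966 = 0.3364
c = 19 / 184.9^0.3364 = 19 / 5.787 = 3.283
S₃ = 3.283 × 44.42^0.3364 = 3.283 × 3.582 ≈ 11.76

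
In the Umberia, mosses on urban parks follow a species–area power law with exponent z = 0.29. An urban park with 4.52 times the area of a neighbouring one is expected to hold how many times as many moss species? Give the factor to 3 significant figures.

S₂/S₁ = (A₂/A₁)^z = 4.52^0.29
ln(S₂/S₁) = 0.29 × ln 4.52 = 0.29 × 1.5085 = 0.4375
S₂/S₁ = e^0.4375 ≈ 1.549

1.55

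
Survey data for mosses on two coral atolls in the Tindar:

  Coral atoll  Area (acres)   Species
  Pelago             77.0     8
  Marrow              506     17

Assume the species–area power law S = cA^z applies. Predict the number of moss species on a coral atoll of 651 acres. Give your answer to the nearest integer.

z = ln(17/8) / ln(506/77) = 0.7538 / 1.8827 = 0.4004
c = 8 / 77^0.4004 = 8 / 5.692 = 1.405
S₃ = 1.405 × 651^0.4004 = 1.405 × 13.38 ≈ 18.8

19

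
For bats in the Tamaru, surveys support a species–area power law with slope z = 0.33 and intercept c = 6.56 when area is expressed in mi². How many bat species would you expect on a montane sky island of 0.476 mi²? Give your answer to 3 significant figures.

S = 6.56 × 0.476^0.33 = 6.56 × 0.7827 ≈ 5.135

5.13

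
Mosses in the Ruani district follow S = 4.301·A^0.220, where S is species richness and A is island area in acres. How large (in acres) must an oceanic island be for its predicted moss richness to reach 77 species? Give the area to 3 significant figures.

77 = 4.301 × A^0.22  ⇒  A^0.22 = 77/4.301 = 17.9
ln A = ln(17.9) / 0.22 = 2.8850 / 0.22 = 13.1134
A = e^13.1134 ≈ 495561 acres

496000 acres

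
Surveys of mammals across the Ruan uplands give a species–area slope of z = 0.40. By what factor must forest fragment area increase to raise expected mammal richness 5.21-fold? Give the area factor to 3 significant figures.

(A₂/A₁)^0.4 = 5.21, so A₂/A₁ = 5.21^(1/0.4) = 5.21^2.5
ln(A₂/A₁) = ln 5.21 / 0.4 = 1.6506 / 0.4 = 4.1264
A₂/A₁ = e^4.1264 ≈ 61.96

62.0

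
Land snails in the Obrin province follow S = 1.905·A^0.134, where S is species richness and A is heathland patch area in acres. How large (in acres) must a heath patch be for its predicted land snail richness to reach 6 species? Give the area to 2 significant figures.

5200 acres

6 = 1.905 × A^0.134  ⇒  A^0.134 = 6/1.905 = 3.15
ln A = ln(3.15) / 0.134 = 1.1473 / 0.134 = 8.5618
A = e^8.5618 ≈ 5228 acres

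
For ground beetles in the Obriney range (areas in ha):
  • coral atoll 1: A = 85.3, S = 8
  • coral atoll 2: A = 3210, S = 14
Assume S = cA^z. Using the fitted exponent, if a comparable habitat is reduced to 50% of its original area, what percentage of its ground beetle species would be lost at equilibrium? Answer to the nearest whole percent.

10%

z = ln(14/8) / ln(3210/85.3) = 0.5596 / 3.6279 = 0.1543
S_new/S_old = (A_new/A_old)^z = 0.5^0.1543 = exp(0.1543 × -0.6931) = 0.8986
Fraction lost = 1 − 0.8986 = 0.1014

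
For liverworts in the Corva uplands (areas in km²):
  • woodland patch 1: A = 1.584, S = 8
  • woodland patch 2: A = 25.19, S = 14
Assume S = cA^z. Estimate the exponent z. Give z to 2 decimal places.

0.20

Taking logs: ln S = ln c + z ln A, so z = (ln S₂ − ln S₁)/(ln A₂ − ln A₁).
z = ln(14/8) / ln(25.19/1.584) = ln(1.75) / ln(15.9) = 0.5596 / 2.7665 = 0.2023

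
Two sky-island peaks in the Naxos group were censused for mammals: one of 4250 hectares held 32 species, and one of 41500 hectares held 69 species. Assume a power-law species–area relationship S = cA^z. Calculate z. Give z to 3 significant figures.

Taking logs: ln S = ln c + z ln A, so z = (ln S₂ − ln S₁)/(ln A₂ − ln A₁).
z = ln(69/32) / ln(41500/4250) = ln(2.156) / ln(9.765) = 0.7684 / 2.2788 = 0.3372

0.337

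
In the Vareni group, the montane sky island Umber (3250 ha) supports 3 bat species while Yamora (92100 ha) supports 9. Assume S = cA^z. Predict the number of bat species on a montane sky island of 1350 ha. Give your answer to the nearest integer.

2

z = ln(9/3) / ln(92100/3250) = 1.0986 / 3.3442 = 0.3285
c = 3 / 3250^0.3285 = 3 / 14.25 = 0.2106
S₃ = 0.2106 × 1350^0.3285 = 0.2106 × 10.67 ≈ 2.248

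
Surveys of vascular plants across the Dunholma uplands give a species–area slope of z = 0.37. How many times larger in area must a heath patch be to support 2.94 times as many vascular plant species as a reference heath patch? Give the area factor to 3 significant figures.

(A₂/A₁)^0.37 = 2.94, so A₂/A₁ = 2.94^(1/0.37) = 2.94^2.703
ln(A₂/A₁) = ln 2.94 / 0.37 = 1.0784 / 0.37 = 2.9146
A₂/A₁ = e^2.9146 ≈ 18.44

18.4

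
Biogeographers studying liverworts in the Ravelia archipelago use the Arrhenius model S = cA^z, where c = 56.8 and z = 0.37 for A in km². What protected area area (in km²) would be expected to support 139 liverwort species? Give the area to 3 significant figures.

11.2 km²

139 = 56.8 × A^0.37  ⇒  A^0.37 = 139/56.8 = 2.447
ln A = ln(2.447) / 0.37 = 0.8949 / 0.37 = 2.4188
A = e^2.4188 ≈ 11.23 km²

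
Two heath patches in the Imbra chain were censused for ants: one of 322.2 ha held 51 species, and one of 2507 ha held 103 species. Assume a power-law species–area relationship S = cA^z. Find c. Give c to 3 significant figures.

z = ln(S₂/S₁) / ln(A₂/A₁) = ln(103/51) / ln(2507/322.2) = 0.7029 / 2.0517 = 0.3426
c = S₁ / A₁^z = 51 / 322.2^0.3426 = 51 / 7.232 = 7.052

7.05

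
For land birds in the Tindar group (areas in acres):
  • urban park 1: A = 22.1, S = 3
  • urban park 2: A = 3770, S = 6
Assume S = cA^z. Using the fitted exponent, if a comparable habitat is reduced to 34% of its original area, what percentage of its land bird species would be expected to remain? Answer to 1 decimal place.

86.5%

z = ln(6/3) / ln(3770/22.1) = 0.6931 / 5.1393 = 0.1349
S_new/S_old = (A_new/A_old)^z = 0.34^0.1349 = exp(0.1349 × -1.0788) = 0.8646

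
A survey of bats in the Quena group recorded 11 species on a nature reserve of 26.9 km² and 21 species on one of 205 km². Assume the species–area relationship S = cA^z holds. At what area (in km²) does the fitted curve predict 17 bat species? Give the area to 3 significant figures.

z = ln(21/11) / ln(205/26.9) = 0.6466 / 2.0309 = 0.3184
c = 11 / 26.9^0.3184 = 11 / 2.853 = 3.856
A = (17/3.856)^(1/0.3184) ⇒ ln A = ln(4.408)/0.3184 = 4.6593
A = e^4.6593 ≈ 105.6 km²

106 km²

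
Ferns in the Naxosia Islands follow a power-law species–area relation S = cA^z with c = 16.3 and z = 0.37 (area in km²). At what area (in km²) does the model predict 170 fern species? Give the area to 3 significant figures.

170 = 16.3 × A^0.37  ⇒  A^0.37 = 170/16.3 = 10.43
ln A = ln(10.43) / 0.37 = 2.3446 / 0.37 = 6.3368
A = e^6.3368 ≈ 565 km²

565 km²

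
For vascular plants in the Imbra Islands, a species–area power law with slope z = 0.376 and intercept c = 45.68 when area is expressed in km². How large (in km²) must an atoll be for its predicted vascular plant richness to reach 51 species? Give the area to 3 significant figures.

51 = 45.68 × A^0.376  ⇒  A^0.376 = 51/45.68 = 1.116
ln A = ln(1.116) / 0.376 = 0.1102 / 0.376 = 0.2930
A = e^0.2930 ≈ 1.34 km²

1.34 km²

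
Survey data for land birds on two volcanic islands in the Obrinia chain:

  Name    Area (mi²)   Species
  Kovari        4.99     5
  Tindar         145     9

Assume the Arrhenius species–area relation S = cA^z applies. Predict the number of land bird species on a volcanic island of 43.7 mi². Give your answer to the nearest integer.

7

z = ln(9/5) / ln(145/4.99) = 0.5878 / 3.3693 = 0.1745
c = 5 / 4.99^0.1745 = 5 / 1.324 = 3.777
S₃ = 3.777 × 43.7^0.1745 = 3.777 × 1.933 ≈ 7.301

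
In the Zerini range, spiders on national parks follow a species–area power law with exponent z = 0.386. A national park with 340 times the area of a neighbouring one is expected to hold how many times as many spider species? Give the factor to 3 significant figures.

9.49

S₂/S₁ = (A₂/A₁)^z = 340^0.386
ln(S₂/S₁) = 0.386 × ln 340 = 0.386 × 5.8289 = 2.2500
S₂/S₁ = e^2.2500 ≈ 9.487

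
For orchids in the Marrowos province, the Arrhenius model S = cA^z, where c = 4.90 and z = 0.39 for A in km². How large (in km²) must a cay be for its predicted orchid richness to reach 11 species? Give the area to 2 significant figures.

8.0 km²

11 = 4.9 × A^0.39  ⇒  A^0.39 = 11/4.9 = 2.245
ln A = ln(2.245) / 0.39 = 0.8087 / 0.39 = 2.0735
A = e^2.0735 ≈ 7.953 km²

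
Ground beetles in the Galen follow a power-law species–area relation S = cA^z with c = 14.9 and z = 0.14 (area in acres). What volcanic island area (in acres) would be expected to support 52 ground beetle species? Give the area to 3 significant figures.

7540 acres

52 = 14.9 × A^0.14  ⇒  A^0.14 = 52/14.9 = 3.49
ln A = ln(3.49) / 0.14 = 1.2499 / 0.14 = 8.9277
A = e^8.9277 ≈ 7538 acres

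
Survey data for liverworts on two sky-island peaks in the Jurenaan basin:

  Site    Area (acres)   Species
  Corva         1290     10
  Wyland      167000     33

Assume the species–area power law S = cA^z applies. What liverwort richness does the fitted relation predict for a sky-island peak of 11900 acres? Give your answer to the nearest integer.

17

z = ln(33/10) / ln(167000/1290) = 1.1939 / 4.8634 = 0.2455
c = 10 / 1290^0.2455 = 10 / 5.803 = 1.723
S₃ = 1.723 × 11900^0.2455 = 1.723 × 10.01 ≈ 17.25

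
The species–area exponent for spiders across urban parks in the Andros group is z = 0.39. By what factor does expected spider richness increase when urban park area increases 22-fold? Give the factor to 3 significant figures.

S₂/S₁ = (A₂/A₁)^z = 22^0.39
ln(S₂/S₁) = 0.39 × ln 22 = 0.39 × 3.0910 = 1.2055
S₂/S₁ = e^1.2055 ≈ 3.338

3.34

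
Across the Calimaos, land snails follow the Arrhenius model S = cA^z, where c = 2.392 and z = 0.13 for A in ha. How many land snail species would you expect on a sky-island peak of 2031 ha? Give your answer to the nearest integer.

6

S = 2.392 × 2031^0.13 = 2.392 × 2.692 ≈ 6.438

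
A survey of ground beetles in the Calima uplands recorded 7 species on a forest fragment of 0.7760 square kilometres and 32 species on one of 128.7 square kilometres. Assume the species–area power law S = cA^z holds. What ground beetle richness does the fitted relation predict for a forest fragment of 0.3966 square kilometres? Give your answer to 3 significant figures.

z = ln(32/7) / ln(128.7/0.776) = 1.5198 / 5.1111 = 0.2974
c = 7 / 0.776^0.2974 = 7 / 0.9274 = 7.548
S₃ = 7.548 × 0.3966^0.2974 = 7.548 × 0.7596 ≈ 5.733

5.73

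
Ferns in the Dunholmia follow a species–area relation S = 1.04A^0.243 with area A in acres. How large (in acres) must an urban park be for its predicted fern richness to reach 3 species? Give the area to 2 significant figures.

78 acres

3 = 1.04 × A^0.243  ⇒  A^0.243 = 3/1.04 = 2.885
ln A = ln(2.885) / 0.243 = 1.0594 / 0.243 = 4.3596
A = e^4.3596 ≈ 78.23 acres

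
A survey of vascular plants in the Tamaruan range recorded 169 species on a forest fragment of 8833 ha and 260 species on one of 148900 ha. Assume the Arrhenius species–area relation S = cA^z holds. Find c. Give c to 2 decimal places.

42.28

z = ln(S₂/S₁) / ln(A₂/A₁) = ln(260/169) / ln(148900/8833) = 0.4308 / 2.8248 = 0.1525
c = S₁ / A₁^z = 169 / 8833^0.1525 = 169 / 3.997 = 42.28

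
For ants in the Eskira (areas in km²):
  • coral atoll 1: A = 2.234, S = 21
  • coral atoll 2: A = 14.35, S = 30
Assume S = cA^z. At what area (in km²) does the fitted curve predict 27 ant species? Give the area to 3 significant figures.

8.28 km²

z = ln(30/21) / ln(14.35/2.234) = 0.3567 / 1.8600 = 0.1918
c = 21 / 2.234^0.1918 = 21 / 1.167 = 18
A = (27/18)^(1/0.1918) ⇒ ln A = ln(1.5)/0.1918 = 2.1143
A = e^2.1143 ≈ 8.284 km²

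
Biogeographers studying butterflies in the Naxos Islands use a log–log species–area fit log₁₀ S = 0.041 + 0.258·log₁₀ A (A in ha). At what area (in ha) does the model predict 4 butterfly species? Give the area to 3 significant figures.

4 = 1.099 × A^0.258  ⇒  A^0.258 = 4/1.099 = 3.64
ln A = ln(3.64) / 0.258 = 1.2919 / 0.258 = 5.0073
A = e^5.0073 ≈ 149.5 ha

150 ha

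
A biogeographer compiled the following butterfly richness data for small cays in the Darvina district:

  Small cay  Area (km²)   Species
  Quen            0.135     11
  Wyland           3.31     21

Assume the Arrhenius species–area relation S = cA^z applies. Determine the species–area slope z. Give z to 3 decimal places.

Taking logs: ln S = ln c + z ln A, so z = (ln S₂ − ln S₁)/(ln A₂ − ln A₁).
z = ln(21/11) / ln(3.31/0.135) = ln(1.909) / ln(24.52) = 0.6466 / 3.1994 = 0.2021

0.202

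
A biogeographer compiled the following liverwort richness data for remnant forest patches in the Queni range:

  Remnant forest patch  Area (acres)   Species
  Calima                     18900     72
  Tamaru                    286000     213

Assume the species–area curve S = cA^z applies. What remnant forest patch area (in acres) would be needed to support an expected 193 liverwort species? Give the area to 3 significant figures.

z = ln(213/72) / ln(286000/18900) = 1.0846 / 2.7168 = 0.3992
c = 72 / 18900^0.3992 = 72 / 50.96 = 1.413
A = (193/1.413)^(1/0.3992) ⇒ ln A = ln(136.6)/0.3992 = 12.3168
A = e^12.3168 ≈ 223410 acres

223000 acres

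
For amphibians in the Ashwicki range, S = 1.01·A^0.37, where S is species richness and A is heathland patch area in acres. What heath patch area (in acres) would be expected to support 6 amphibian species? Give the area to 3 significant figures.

123 acres

6 = 1.01 × A^0.37  ⇒  A^0.37 = 6/1.01 = 5.941
ln A = ln(5.941) / 0.37 = 1.7818 / 0.37 = 4.8157
A = e^4.8157 ≈ 123.4 acres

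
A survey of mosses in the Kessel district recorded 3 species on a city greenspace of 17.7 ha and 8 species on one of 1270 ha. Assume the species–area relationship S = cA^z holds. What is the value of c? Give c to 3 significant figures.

z = ln(S₂/S₁) / ln(A₂/A₁) = ln(8/3) / ln(1270/17.7) = 0.9808 / 4.2732 = 0.2295
c = S₁ / A₁^z = 3 / 17.7^0.2295 = 3 / 1.934 = 1.551

1.55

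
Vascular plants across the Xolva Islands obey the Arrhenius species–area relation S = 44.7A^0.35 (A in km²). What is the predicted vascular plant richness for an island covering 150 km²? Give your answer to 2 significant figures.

260

S = 44.7 × 150^0.35
ln S = ln 44.7 + 0.35 × ln 150 = 3.8000 + 0.35 × 5.0106 = 5.5537
S = e^5.5537 ≈ 258.2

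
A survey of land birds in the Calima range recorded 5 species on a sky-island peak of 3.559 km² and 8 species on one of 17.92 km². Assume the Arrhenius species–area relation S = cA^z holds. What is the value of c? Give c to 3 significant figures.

z = ln(S₂/S₁) / ln(A₂/A₁) = ln(8/5) / ln(17.92/3.559) = 0.4700 / 1.6164 = 0.2908
c = S₁ / A₁^z = 5 / 3.559^0.2908 = 5 / 1.446 = 3.457

3.46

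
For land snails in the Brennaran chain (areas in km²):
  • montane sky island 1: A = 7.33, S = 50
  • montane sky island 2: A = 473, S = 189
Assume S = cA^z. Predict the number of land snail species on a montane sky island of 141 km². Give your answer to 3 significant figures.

128

z = ln(189/50) / ln(473/7.33) = 1.3297 / 4.1671 = 0.3191
c = 50 / 7.33^0.3191 = 50 / 1.888 = 26.48
S₃ = 26.48 × 141^0.3191 = 26.48 × 4.851 ≈ 128.4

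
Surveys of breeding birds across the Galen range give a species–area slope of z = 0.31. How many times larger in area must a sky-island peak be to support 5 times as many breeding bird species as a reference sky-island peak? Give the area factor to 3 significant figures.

(A₂/A₁)^0.31 = 5, so A₂/A₁ = 5^(1/0.31) = 5^3.226
ln(A₂/A₁) = ln 5 / 0.31 = 1.6094 / 0.31 = 5.1917
A₂/A₁ = e^5.1917 ≈ 179.8

180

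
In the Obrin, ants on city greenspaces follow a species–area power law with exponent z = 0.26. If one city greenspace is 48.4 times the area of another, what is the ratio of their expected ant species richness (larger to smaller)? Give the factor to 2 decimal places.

S₂/S₁ = (A₂/A₁)^z = 48.4^0.26
ln(S₂/S₁) = 0.26 × ln 48.4 = 0.26 × 3.8795 = 1.0087
S₂/S₁ = e^1.0087 ≈ 2.742

2.74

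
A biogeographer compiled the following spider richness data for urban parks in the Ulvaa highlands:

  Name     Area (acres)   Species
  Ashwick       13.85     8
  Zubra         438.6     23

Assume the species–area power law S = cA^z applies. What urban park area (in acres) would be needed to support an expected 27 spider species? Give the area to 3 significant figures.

741 acres

z = ln(23/8) / ln(438.6/13.85) = 1.0561 / 3.4553 = 0.3056
c = 8 / 13.85^0.3056 = 8 / 2.233 = 3.583
A = (27/3.583)^(1/0.3056) ⇒ ln A = ln(7.536)/0.3056 = 6.6082
A = e^6.6082 ≈ 741.2 acres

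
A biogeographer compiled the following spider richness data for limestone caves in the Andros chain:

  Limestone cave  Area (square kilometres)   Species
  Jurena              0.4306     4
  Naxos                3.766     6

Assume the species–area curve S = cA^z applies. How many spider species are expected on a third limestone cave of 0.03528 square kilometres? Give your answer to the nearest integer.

z = ln(6/4) / ln(3.766/0.4306) = 0.4055 / 2.1686 = 0.1870
c = 4 / 0.4306^0.1870 = 4 / 0.8542 = 4.683
S₃ = 4.683 × 0.03528^0.1870 = 4.683 × 0.5351 ≈ 2.506

3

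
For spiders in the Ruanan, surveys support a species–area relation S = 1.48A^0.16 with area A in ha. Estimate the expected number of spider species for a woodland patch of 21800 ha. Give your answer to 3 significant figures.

7.32

S = 1.48 × 21800^0.16
ln S = ln 1.48 + 0.16 × ln 21800 = 0.3920 + 0.16 × 9.9897 = 1.9904
S = e^1.9904 ≈ 7.318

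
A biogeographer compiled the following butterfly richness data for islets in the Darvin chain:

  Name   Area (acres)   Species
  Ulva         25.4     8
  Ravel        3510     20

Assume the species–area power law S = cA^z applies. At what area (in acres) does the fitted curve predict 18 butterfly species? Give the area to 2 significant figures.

z = ln(20/8) / ln(3510/25.4) = 0.9163 / 4.9286 = 0.1859
c = 8 / 25.4^0.1859 = 8 / 1.825 = 4.384
A = (18/4.384)^(1/0.1859) ⇒ ln A = ln(4.105)/0.1859 = 7.5966
A = e^7.5966 ≈ 1992 acres

2000 acres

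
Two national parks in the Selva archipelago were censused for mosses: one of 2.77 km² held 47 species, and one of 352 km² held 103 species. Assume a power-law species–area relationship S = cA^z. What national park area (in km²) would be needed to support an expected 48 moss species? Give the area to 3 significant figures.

3.15 km²

z = ln(103/47) / ln(352/2.77) = 0.7846 / 4.8448 = 0.1619
c = 47 / 2.77^0.1619 = 47 / 1.179 = 39.85
A = (48/39.85)^(1/0.1619) ⇒ ln A = ln(1.204)/0.1619 = 1.1489
A = e^1.1489 ≈ 3.155 km²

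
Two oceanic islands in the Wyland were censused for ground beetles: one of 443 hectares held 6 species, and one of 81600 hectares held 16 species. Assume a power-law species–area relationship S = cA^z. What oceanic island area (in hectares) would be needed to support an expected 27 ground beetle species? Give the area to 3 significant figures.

1320000 hectares

z = ln(16/6) / ln(81600/443) = 0.9808 / 5.2160 = 0.1880
c = 6 / 443^0.1880 = 6 / 3.145 = 1.908
A = (27/1.908)^(1/0.1880) ⇒ ln A = ln(14.15)/0.1880 = 14.0922
A = e^14.0922 ≈ 1318756 hectares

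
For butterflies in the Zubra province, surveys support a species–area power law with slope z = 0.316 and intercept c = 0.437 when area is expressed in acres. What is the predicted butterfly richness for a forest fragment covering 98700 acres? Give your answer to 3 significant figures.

S = 0.437 × 98700^0.316 = 0.437 × 37.86 ≈ 16.55

16.5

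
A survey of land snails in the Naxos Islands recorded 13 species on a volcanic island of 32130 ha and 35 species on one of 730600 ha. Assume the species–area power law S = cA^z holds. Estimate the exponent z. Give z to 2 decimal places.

0.32

Taking logs: ln S = ln c + z ln A, so z = (ln S₂ − ln S₁)/(ln A₂ − ln A₁).
z = ln(35/13) / ln(730600/32130) = ln(2.692) / ln(22.74) = 0.9904 / 3.1241 = 0.3170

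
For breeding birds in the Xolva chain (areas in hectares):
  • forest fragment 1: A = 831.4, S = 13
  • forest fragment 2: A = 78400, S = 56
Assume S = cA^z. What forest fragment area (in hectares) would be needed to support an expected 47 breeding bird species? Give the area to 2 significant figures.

45000 hectares

z = ln(56/13) / ln(78400/831.4) = 1.4604 / 4.5465 = 0.3212
c = 13 / 831.4^0.3212 = 13 / 8.667 = 1.5
A = (47/1.5)^(1/0.3212) ⇒ ln A = ln(31.34)/0.3212 = 10.7241
A = e^10.7241 ≈ 45440 hectares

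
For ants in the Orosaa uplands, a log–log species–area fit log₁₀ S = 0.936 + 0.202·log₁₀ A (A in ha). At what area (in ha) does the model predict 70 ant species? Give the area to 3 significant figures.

70 = 8.63 × A^0.202  ⇒  A^0.202 = 70/8.63 = 8.111
ln A = ln(8.111) / 0.202 = 2.0933 / 0.202 = 10.3628
A = e^10.3628 ≈ 31658 ha

31700 ha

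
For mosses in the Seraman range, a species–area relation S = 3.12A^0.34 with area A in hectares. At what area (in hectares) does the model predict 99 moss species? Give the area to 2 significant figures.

99 = 3.12 × A^0.34  ⇒  A^0.34 = 99/3.12 = 31.73
ln A = ln(31.73) / 0.34 = 3.4573 / 0.34 = 10.1685
A = e^10.1685 ≈ 26069 hectares

26000 hectares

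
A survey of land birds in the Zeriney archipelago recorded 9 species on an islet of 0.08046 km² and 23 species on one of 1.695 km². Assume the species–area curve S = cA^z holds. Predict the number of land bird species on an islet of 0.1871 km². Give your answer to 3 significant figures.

z = ln(23/9) / ln(1.695/0.08046) = 0.9383 / 3.0477 = 0.3079
c = 9 / 0.08046^0.3079 = 9 / 0.4603 = 19.55
S₃ = 19.55 × 0.1871^0.3079 = 19.55 × 0.5969 ≈ 11.67

11.7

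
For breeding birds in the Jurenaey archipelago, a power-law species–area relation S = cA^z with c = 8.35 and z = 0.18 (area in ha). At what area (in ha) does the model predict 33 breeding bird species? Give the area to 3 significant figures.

2070 ha

33 = 8.35 × A^0.18  ⇒  A^0.18 = 33/8.35 = 3.952
ln A = ln(3.952) / 0.18 = 1.3742 / 0.18 = 7.6347
A = e^7.6347 ≈ 2069 ha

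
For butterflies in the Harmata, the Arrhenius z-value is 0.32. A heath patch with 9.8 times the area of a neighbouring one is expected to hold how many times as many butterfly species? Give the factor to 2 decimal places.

2.08

S₂/S₁ = (A₂/A₁)^z = 9.8^0.32
ln(S₂/S₁) = 0.32 × ln 9.8 = 0.32 × 2.2824 = 0.7304
S₂/S₁ = e^0.7304 ≈ 2.076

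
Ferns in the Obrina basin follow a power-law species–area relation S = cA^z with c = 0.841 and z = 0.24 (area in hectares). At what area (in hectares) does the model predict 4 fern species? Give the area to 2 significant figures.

660 hectares

4 = 0.841 × A^0.24  ⇒  A^0.24 = 4/0.841 = 4.756
ln A = ln(4.756) / 0.24 = 1.5595 / 0.24 = 6.4977
A = e^6.4977 ≈ 663.6 hectares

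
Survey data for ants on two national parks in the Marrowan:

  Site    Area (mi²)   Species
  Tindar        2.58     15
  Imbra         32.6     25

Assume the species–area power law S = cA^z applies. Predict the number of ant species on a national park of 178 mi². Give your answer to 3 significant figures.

z = ln(25/15) / ln(32.6/2.58) = 0.5108 / 2.5365 = 0.2014
c = 15 / 2.58^0.2014 = 15 / 1.21 = 12.39
S₃ = 12.39 × 178^0.2014 = 12.39 × 2.839 ≈ 35.19

35.2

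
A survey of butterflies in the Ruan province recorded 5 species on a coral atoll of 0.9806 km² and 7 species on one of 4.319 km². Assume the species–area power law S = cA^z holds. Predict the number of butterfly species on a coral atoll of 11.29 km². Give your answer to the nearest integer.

9

z = ln(7/5) / ln(4.319/0.9806) = 0.3365 / 1.4826 = 0.2269
c = 5 / 0.9806^0.2269 = 5 / 0.9956 = 5.022
S₃ = 5.022 × 11.29^0.2269 = 5.022 × 1.733 ≈ 8.706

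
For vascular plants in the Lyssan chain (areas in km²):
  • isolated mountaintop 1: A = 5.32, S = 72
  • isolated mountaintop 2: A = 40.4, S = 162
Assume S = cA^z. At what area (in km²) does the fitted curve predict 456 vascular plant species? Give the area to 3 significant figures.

537 km²

z = ln(162/72) / ln(40.4/5.32) = 0.8109 / 2.0274 = 0.4000
c = 72 / 5.32^0.4000 = 72 / 1.951 = 36.9
A = (456/36.9)^(1/0.4000) ⇒ ln A = ln(12.36)/0.4000 = 6.2861
A = e^6.2861 ≈ 537.1 km²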